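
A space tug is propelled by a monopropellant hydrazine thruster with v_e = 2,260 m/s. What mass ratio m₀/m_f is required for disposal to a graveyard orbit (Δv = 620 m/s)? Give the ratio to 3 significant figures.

m₀/m_f = exp(Δv / v_e) = exp(620 / 2260.0) = exp(0.2743) = 1.3157.

mass ratio ≈ 1.32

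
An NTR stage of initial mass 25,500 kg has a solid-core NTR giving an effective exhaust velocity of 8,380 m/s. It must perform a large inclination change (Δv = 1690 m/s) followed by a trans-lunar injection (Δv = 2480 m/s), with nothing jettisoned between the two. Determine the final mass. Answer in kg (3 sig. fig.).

After the first burn: m = 25500 × exp(−1690/8380.0) = 25500 × 0.81736 = 20,842.7 kg.
After the second burn: m = 20,842.7 × exp(−2480/8380.0) = 20,842.7 × 0.74383 = 15,503.4 kg.

final mass ≈ 15500 kg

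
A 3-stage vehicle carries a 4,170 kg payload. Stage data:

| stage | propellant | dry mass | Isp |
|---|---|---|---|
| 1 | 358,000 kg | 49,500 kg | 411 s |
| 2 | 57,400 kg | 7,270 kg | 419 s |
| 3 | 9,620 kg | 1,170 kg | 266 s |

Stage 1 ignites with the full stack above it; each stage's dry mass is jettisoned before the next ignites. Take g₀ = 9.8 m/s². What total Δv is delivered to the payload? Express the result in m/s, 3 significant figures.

Δv ≈ 13300 m/s

Ignition mass of stage 1 = 358,000+49,500 + 57,400+7,270 + 9,620+1,170 + 4,170 = 487,130 kg.
Stage 1: m₀ = 487,130 kg, m_f = 487,130 − 358,000 = 129,130 kg; Δv = 411×9.8×ln(3.772) = 4027.8×1.3277 ≈ 5348 m/s.
Stage 2: m₀ = 79,630 kg, m_f = 79,630 − 57,400 = 22,230 kg; Δv = 419×9.8×ln(3.582) = 4106.2×1.2759 ≈ 5239 m/s.
Stage 3: m₀ = 14,960 kg, m_f = 14,960 − 9,620 = 5,340 kg; Δv = 266×9.8×ln(2.801) = 2606.8×1.0302 ≈ 2685 m/s.
Total Δv = 5348 + 5239 + 2685 = 13272 m/s.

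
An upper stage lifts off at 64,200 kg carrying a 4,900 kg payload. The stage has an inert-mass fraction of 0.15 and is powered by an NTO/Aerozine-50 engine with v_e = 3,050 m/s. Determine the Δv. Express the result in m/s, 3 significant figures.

Stage wet mass = m₀ − payload = 64,200 − 4,900 = 59,300 kg.
Stage dry mass = ε × stage wet mass = 0.15 × 59,300 = 8,895 kg.
Burnout mass m_f = stage dry + payload = 8,895 + 4,900 = 13,795 kg.
From the ideal rocket equation, Δv = v_e · ln(64,200/13,795) = 3050.0 × ln(4.654) = 3050.0 × 1.5377 ≈ 4690 m/s.

Δv ≈ 4690 m/s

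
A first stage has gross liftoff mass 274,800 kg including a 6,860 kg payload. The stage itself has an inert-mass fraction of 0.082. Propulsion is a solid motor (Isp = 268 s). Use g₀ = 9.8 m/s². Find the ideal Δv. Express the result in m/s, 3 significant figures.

Δv ≈ 5920 m/s

Stage wet mass = m₀ − payload = 274,800 − 6,860 = 267,940 kg.
Stage dry mass = ε × stage wet mass = 0.082 × 267,940 = 21,971.1 kg.
Burnout mass m_f = stage dry + payload = 21,971.1 + 6,860 = 28,831.1 kg.
v_e = Isp · g₀ = 268 × 9.8 = 2626.4 m/s.
Δv = v_e · ln(274,800/28,831.1) = 2626.4 × ln(9.531) = 2626.4 × 2.2546 ≈ 5921 m/s.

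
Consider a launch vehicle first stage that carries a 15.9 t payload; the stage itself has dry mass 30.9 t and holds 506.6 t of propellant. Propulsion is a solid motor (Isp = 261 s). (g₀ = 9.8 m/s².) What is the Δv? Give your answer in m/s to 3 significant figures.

Δv ≈ 6320 m/s

v_e = Isp · g₀ = 261 × 9.8 = 2557.8 m/s.
m₀ = payload + dry + propellant = 15.9 + 30.9 + 506.6 = 553.4 t.
m_f = payload + dry = 15.9 + 30.9 = 46.8 t.
Δv = v_e · ln(m₀/m_f) = 2557.8 × ln(11.82) = 2557.8 × 2.4702 ≈ 6318.3 m/s.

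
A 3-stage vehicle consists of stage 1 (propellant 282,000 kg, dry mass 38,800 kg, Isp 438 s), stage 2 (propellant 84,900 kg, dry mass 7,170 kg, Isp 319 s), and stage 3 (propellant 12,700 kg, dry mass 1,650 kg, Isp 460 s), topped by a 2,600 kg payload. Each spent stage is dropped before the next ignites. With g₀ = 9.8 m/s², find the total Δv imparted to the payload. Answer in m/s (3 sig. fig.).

Ignition mass of stage 1 = 282,000+38,800 + 84,900+7,170 + 12,700+1,650 + 2,600 = 429,820 kg.
Stage 1: m₀ = 429,820 kg, m_f = 429,820 − 282,000 = 147,820 kg; Δv = 438×9.8×ln(2.908) = 4292.4×1.0674 ≈ 4582 m/s.
Stage 2: m₀ = 109,020 kg, m_f = 109,020 − 84,900 = 24,120 kg; Δv = 319×9.8×ln(4.52) = 3126.2×1.5085 ≈ 4716 m/s.
Stage 3: m₀ = 16,950 kg, m_f = 16,950 − 12,700 = 4,250 kg; Δv = 460×9.8×ln(3.988) = 4508.0×1.3833 ≈ 6236 m/s.
Total Δv = 4582 + 4716 + 6236 = 15534 m/s.

Δv ≈ 15500 m/s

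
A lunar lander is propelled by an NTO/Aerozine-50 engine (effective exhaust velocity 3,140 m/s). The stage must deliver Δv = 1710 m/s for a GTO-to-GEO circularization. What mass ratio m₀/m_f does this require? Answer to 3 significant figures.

Rocket equation: m₀/m_f = exp(Δv / v_e) = exp(1710 / 3140.0) = exp(0.5446) = 1.7239.

mass ratio ≈ 1.72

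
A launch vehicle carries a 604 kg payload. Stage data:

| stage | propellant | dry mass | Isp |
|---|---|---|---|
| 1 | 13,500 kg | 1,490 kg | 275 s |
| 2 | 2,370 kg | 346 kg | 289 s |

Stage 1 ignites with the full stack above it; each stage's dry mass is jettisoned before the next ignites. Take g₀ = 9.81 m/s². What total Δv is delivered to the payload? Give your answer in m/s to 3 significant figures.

Δv ≈ 7150 m/s

Ignition mass of stage 1 = 13,500+1,490 + 2,370+346 + 604 = 18,310 kg.
Stage 1: m₀ = 18,310 kg, m_f = 18,310 − 13,500 = 4,810 kg; Δv = 275×9.81×ln(3.807) = 2697.8×1.3368 ≈ 3606 m/s.
Stage 2: m₀ = 3,320 kg, m_f = 3,320 − 2,370 = 950 kg; Δv = 289×9.81×ln(3.495) = 2835.1×1.2513 ≈ 3547 m/s.
Total Δv = 3606 + 3547 = 7153 m/s.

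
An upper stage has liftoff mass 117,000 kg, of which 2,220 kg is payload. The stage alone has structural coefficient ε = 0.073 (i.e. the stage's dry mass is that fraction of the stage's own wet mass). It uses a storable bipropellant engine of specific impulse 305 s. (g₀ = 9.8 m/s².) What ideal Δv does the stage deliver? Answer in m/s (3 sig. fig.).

Δv ≈ 7180 m/s

Stage wet mass = m₀ − payload = 117,000 − 2,220 = 114,780 kg.
Stage dry mass = ε × stage wet mass = 0.073 × 114,780 = 8,378.94 kg.
Burnout mass m_f = stage dry + payload = 8,378.94 + 2,220 = 10,598.94 kg.
v_e = Isp · g₀ = 305 × 9.8 = 2989.0 m/s.
Using Δv = v_e ln(m₀/m_f): Δv = v_e · ln(117,000/10,598.94) = 2989.0 × ln(11.04) = 2989.0 × 2.4014 ≈ 7178 m/s.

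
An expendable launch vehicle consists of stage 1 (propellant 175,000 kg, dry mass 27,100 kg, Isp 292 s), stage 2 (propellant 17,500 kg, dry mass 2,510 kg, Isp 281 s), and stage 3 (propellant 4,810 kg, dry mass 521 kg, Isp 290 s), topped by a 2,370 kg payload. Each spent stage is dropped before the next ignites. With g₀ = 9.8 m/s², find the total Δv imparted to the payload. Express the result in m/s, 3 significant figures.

Ignition mass of stage 1 = 175,000+27,100 + 17,500+2,510 + 4,810+521 + 2,370 = 229,811 kg.
Stage 1: m₀ = 229,811 kg, m_f = 229,811 − 175,000 = 54,811 kg; Δv = 292×9.8×ln(4.193) = 2861.6×1.4334 ≈ 4102 m/s.
Stage 2: m₀ = 27,711 kg, m_f = 27,711 − 17,500 = 10,211 kg; Δv = 281×9.8×ln(2.714) = 2753.8×0.9984 ≈ 2749 m/s.
Stage 3: m₀ = 7,701 kg, m_f = 7,701 − 4,810 = 2,891 kg; Δv = 290×9.8×ln(2.664) = 2842.0×0.9797 ≈ 2784 m/s.
Total Δv = 4102 + 2749 + 2784 = 9635 m/s.

Δv ≈ 9640 m/s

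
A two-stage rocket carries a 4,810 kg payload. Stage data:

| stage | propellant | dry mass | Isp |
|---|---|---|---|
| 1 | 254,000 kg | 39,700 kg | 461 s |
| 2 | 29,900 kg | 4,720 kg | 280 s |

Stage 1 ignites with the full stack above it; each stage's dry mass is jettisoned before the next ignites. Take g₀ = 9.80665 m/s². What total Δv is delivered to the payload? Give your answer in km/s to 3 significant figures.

Ignition mass of stage 1 = 254,000+39,700 + 29,900+4,720 + 4,810 = 333,130 kg.
Stage 1: m₀ = 333,130 kg, m_f = 333,130 − 254,000 = 79,130 kg; Δv = 461×9.80665×ln(4.21) = 4520.9×1.4374 ≈ 6498 m/s.
Stage 2: m₀ = 39,430 kg, m_f = 39,430 − 29,900 = 9,530 kg; Δv = 280×9.80665×ln(4.137) = 2745.9×1.4201 ≈ 3899 m/s.
Total Δv = 6498 + 3899 = 10397 m/s.

Δv ≈ 10.4 km/s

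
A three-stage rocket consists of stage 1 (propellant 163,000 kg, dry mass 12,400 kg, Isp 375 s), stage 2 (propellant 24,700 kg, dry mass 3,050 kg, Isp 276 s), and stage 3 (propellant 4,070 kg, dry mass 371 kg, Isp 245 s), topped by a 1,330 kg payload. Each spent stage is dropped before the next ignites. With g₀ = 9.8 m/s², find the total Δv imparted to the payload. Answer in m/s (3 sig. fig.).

Ignition mass of stage 1 = 163,000+12,400 + 24,700+3,050 + 4,070+371 + 1,330 = 208,921 kg.
Stage 1: m₀ = 208,921 kg, m_f = 208,921 − 163,000 = 45,921 kg; Δv = 375×9.8×ln(4.55) = 3675.0×1.5150 ≈ 5568 m/s.
Stage 2: m₀ = 33,521 kg, m_f = 33,521 − 24,700 = 8,821 kg; Δv = 276×9.8×ln(3.8) = 2704.8×1.3350 ≈ 3611 m/s.
Stage 3: m₀ = 5,771 kg, m_f = 5,771 − 4,070 = 1,701 kg; Δv = 245×9.8×ln(3.393) = 2401.0×1.2216 ≈ 2933 m/s.
Total Δv = 5568 + 3611 + 2933 = 12112 m/s.

Δv ≈ 12100 m/s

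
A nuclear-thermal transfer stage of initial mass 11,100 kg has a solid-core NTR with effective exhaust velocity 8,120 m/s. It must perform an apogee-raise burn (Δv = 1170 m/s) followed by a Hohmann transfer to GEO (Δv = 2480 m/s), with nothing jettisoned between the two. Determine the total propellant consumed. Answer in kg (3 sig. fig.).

total propellant consumed ≈ 4020 kg

After the first burn: m = 11100 × exp(−1170/8120.0) = 11100 × 0.86581 = 9,610.49 kg.
After the second burn: m = 9,610.49 × exp(−2480/8120.0) = 9,610.49 × 0.73681 = 7,081.11 kg.
Total propellant = m₀ − m_final = 11100 − 7,081.11 = 4,018.89 kg.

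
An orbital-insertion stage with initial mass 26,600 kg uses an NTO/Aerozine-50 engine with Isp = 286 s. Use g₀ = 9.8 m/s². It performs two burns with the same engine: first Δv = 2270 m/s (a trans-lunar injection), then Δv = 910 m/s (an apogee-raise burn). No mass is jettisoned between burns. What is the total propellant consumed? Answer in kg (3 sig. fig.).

total propellant consumed ≈ 18000 kg

v_e = Isp · g₀ = 286 × 9.8 = 2802.8 m/s.
After the first burn: m = 26600 × exp(−2270/2802.8) = 26600 × 0.44490 = 11,834.3 kg.
After the second burn: m = 11,834.3 × exp(−910/2802.8) = 11,834.3 × 0.72276 = 8,553.36 kg.
Total propellant = m₀ − m_final = 26600 − 8,553.36 = 18,046.64 kg.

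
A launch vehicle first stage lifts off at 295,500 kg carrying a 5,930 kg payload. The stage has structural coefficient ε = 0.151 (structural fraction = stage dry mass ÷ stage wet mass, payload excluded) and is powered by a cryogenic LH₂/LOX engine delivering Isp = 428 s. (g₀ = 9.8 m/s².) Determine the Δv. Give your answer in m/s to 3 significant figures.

Stage wet mass = m₀ − payload = 295,500 − 5,930 = 289,570 kg.
Stage dry mass = ε × stage wet mass = 0.151 × 289,570 = 43,725.1 kg.
Burnout mass m_f = stage dry + payload = 43,725.1 + 5,930 = 49,655.1 kg.
v_e = Isp · g₀ = 428 × 9.8 = 4194.4 m/s.
Δv = v_e · ln(295,500/49,655.1) = 4194.4 × ln(5.951) = 4194.4 × 1.7836 ≈ 7481 m/s.

Δv ≈ 7480 m/s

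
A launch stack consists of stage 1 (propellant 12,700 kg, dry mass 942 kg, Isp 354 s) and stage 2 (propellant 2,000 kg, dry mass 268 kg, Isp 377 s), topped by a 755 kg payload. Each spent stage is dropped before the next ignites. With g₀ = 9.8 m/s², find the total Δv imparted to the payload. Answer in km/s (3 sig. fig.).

Ignition mass of stage 1 = 12,700+942 + 2,000+268 + 755 = 16,665 kg.
Stage 1: m₀ = 16,665 kg, m_f = 16,665 − 12,700 = 3,965 kg; Δv = 354×9.8×ln(4.203) = 3469.2×1.4358 ≈ 4981 m/s.
Stage 2: m₀ = 3,023 kg, m_f = 3,023 − 2,000 = 1,023 kg; Δv = 377×9.8×ln(2.955) = 3694.6×1.0835 ≈ 4003 m/s.
Total Δv = 4981 + 4003 = 8984 m/s.

Δv ≈ 8.98 km/s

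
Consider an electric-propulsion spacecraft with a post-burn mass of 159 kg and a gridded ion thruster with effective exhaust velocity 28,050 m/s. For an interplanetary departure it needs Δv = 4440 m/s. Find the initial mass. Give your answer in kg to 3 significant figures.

m₀/m_f = exp(Δv / v_e) = exp(4440 / 28050.0) = exp(0.1583) = 1.1715.
m₀ = m_f × 1.1715 = 159 × 1.1715 = 186.269 kg.

initial mass ≈ 186 kg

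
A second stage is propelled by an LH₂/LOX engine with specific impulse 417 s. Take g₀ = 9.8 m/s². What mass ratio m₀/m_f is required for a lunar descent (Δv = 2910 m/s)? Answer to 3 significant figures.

v_e = Isp · g₀ = 417 × 9.8 = 4086.6 m/s.
m₀/m_f = exp(Δv / v_e) = exp(2910 / 4086.6) = exp(0.7121) = 2.0382.

mass ratio ≈ 2.04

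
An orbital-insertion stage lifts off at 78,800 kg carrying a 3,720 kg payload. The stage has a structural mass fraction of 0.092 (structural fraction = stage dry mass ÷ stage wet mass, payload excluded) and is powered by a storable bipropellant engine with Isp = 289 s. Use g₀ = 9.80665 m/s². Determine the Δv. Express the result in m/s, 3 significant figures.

Stage wet mass = m₀ − payload = 78,800 − 3,720 = 75,080 kg.
Stage dry mass = ε × stage wet mass = 0.092 × 75,080 = 6,907.36 kg.
Burnout mass m_f = stage dry + payload = 6,907.36 + 3,720 = 10,627.36 kg.
v_e = Isp · g₀ = 289 × 9.80665 = 2834.1 m/s.
Δv = v_e · ln(78,800/10,627.36) = 2834.1 × ln(7.415) = 2834.1 × 2.0035 ≈ 5678 m/s.

Δv ≈ 5680 m/s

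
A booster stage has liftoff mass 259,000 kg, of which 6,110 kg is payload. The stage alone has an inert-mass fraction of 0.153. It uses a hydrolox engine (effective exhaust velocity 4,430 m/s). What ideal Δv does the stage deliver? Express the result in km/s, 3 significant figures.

Δv ≈ 7.77 km/s

Stage wet mass = m₀ − payload = 259,000 − 6,110 = 252,890 kg.
Stage dry mass = ε × stage wet mass = 0.153 × 252,890 = 38,692.2 kg.
Burnout mass m_f = stage dry + payload = 38,692.2 + 6,110 = 44,802.2 kg.
Using Δv = v_e ln(m₀/m_f): Δv = v_e · ln(259,000/44,802.2) = 4430.0 × ln(5.781) = 4430.0 × 1.7546 ≈ 7773 m/s.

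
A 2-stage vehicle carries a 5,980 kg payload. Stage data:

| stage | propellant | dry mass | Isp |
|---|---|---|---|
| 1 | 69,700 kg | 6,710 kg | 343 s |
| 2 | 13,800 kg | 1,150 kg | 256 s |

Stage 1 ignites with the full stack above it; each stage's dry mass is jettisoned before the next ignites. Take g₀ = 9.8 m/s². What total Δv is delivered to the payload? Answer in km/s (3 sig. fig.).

Δv ≈ 6.93 km/s

Ignition mass of stage 1 = 69,700+6,710 + 13,800+1,150 + 5,980 = 97,340 kg.
Stage 1: m₀ = 97,340 kg, m_f = 97,340 − 69,700 = 27,640 kg; Δv = 343×9.8×ln(3.522) = 3361.4×1.2589 ≈ 4232 m/s.
Stage 2: m₀ = 20,930 kg, m_f = 20,930 − 13,800 = 7,130 kg; Δv = 256×9.8×ln(2.935) = 2508.8×1.0769 ≈ 2702 m/s.
Total Δv = 4232 + 2702 = 6934 m/s.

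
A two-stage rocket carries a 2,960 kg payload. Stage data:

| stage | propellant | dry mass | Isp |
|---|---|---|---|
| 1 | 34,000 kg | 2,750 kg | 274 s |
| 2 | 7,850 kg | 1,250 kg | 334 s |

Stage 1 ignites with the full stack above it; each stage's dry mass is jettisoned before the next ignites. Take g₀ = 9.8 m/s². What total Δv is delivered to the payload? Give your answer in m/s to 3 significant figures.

Δv ≈ 6650 m/s

Ignition mass of stage 1 = 34,000+2,750 + 7,850+1,250 + 2,960 = 48,810 kg.
Stage 1: m₀ = 48,810 kg, m_f = 48,810 − 34,000 = 14,810 kg; Δv = 274×9.8×ln(3.296) = 2685.2×1.1926 ≈ 3202 m/s.
Stage 2: m₀ = 12,060 kg, m_f = 12,060 − 7,850 = 4,210 kg; Δv = 334×9.8×ln(2.865) = 3273.2×1.0524 ≈ 3445 m/s.
Total Δv = 3202 + 3445 = 6647 m/s.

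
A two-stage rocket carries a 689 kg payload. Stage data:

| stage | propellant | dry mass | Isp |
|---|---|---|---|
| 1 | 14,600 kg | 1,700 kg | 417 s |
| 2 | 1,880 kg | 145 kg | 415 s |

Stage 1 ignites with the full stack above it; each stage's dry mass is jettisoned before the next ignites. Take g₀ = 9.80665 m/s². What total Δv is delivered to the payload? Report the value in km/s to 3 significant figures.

Δv ≈ 10.8 km/s

Ignition mass of stage 1 = 14,600+1,700 + 1,880+145 + 689 = 19,014 kg.
Stage 1: m₀ = 19,014 kg, m_f = 19,014 − 14,600 = 4,414 kg; Δv = 417×9.80665×ln(4.308) = 4089.4×1.4604 ≈ 5972 m/s.
Stage 2: m₀ = 2,714 kg, m_f = 2,714 − 1,880 = 834 kg; Δv = 415×9.80665×ln(3.254) = 4069.8×1.1799 ≈ 4802 m/s.
Total Δv = 5972 + 4802 = 10774 m/s.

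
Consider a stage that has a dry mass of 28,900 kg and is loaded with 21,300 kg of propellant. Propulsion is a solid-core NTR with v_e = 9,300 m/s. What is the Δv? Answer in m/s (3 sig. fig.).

Δv ≈ 5140 m/s

m₀ = m_dry + m_prop = 28,900 + 21,300 = 50,200 kg.
Δv = v_e · ln(m₀/m_f) = 9300.0 × ln(1.737) = 9300.0 × 0.5522 ≈ 5135.2 m/s.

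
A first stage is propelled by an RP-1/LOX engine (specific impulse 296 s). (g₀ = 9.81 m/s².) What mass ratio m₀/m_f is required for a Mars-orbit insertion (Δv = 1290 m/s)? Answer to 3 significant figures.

mass ratio ≈ 1.56

v_e = Isp · g₀ = 296 × 9.81 = 2903.8 m/s.
Using Δv = v_e ln(m₀/m_f): m₀/m_f = exp(Δv / v_e) = exp(1290 / 2903.8) = exp(0.4443) = 1.5593.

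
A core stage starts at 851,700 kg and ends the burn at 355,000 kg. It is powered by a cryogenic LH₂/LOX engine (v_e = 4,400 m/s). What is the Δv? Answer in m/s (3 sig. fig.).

By the Tsiolkovsky rocket equation, Δv = v_e · ln(m₀/m_f) = 4400.0 × ln(2.399) = 4400.0 × 0.8751 ≈ 3850.5 m/s.

Δv ≈ 3850 m/s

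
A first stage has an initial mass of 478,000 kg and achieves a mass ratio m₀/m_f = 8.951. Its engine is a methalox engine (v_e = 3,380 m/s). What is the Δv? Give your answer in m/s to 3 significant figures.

Δv ≈ 7410 m/s

Rocket equation: Δv = v_e · ln(8.951) = 3380.0 × 2.1918 ≈ 7408.2 m/s.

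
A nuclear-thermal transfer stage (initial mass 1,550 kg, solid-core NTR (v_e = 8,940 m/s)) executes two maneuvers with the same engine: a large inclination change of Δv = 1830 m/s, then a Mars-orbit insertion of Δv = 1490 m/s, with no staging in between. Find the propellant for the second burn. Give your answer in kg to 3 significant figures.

propellant for the second burn ≈ 194 kg

After the first burn: m = 1550 × exp(−1830/8940.0) = 1550 × 0.81489 = 1,263.08 kg.
After the second burn: m = 1,263.08 × exp(−1490/8940.0) = 1,263.08 × 0.84648 = 1,069.17 kg.
Second-burn propellant = 1,263.08 − 1,069.17 = 193.91 kg.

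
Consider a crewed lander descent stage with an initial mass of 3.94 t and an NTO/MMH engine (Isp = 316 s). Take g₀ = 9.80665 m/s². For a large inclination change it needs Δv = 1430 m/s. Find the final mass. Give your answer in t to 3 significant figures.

v_e = Isp · g₀ = 316 × 9.80665 = 3098.9 m/s.
Using Δv = v_e ln(m₀/m_f): m₀/m_f = exp(Δv / v_e) = exp(1430 / 3098.9) = exp(0.4615) = 1.5864.
m_f = m₀ / 1.5864 = 3.94 / 1.5864 = 2.48361 t.

final mass ≈ 2.48 t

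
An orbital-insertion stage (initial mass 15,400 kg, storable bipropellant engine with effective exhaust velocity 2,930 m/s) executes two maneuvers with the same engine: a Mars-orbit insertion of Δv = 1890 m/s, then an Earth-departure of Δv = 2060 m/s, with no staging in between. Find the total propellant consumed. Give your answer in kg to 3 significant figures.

After the first burn: m = 15400 × exp(−1890/2930.0) = 15400 × 0.52464 = 8,079.46 kg.
After the second burn: m = 8,079.46 × exp(−2060/2930.0) = 8,079.46 × 0.49506 = 3,999.82 kg.
Total propellant = m₀ − m_final = 15400 − 3,999.82 = 11,400.18 kg.

total propellant consumed ≈ 11400 kg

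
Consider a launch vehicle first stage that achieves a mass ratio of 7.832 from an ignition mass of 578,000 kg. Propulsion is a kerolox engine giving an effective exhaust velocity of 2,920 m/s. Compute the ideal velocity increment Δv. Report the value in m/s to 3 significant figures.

Using Δv = v_e ln(m₀/m_f): Δv = v_e · ln(7.832) = 2920.0 × 2.0582 ≈ 6010.0 m/s.

Δv ≈ 6010 m/s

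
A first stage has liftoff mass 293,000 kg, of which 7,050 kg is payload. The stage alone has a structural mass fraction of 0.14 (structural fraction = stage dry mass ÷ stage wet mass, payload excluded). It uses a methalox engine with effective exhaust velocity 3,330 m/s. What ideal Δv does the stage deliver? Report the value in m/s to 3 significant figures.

Stage wet mass = m₀ − payload = 293,000 − 7,050 = 285,950 kg.
Stage dry mass = ε × stage wet mass = 0.14 × 285,950 = 40,033 kg.
Burnout mass m_f = stage dry + payload = 40,033 + 7,050 = 47,083 kg.
Δv = v_e · ln(293,000/47,083) = 3330.0 × ln(6.223) = 3330.0 × 1.8283 ≈ 6088 m/s.

Δv ≈ 6090 m/s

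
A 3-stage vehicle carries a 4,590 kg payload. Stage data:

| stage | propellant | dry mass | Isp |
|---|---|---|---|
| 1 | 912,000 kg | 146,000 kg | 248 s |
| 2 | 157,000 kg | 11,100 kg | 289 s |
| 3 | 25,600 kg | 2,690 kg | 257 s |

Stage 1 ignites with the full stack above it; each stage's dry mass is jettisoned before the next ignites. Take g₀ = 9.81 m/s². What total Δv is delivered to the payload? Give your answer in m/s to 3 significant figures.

Ignition mass of stage 1 = 912,000+146,000 + 157,000+11,100 + 25,600+2,690 + 4,590 = 1,258,980 kg.
Stage 1: m₀ = 1,258,980 kg, m_f = 1,258,980 − 912,000 = 346,980 kg; Δv = 248×9.81×ln(3.628) = 2432.9×1.2888 ≈ 3135 m/s.
Stage 2: m₀ = 200,980 kg, m_f = 200,980 − 157,000 = 43,980 kg; Δv = 289×9.81×ln(4.57) = 2835.1×1.5195 ≈ 4308 m/s.
Stage 3: m₀ = 32,880 kg, m_f = 32,880 − 25,600 = 7,280 kg; Δv = 257×9.81×ln(4.516) = 2521.2×1.5077 ≈ 3801 m/s.
Total Δv = 3135 + 4308 + 3801 = 11244 m/s.

Δv ≈ 11200 m/s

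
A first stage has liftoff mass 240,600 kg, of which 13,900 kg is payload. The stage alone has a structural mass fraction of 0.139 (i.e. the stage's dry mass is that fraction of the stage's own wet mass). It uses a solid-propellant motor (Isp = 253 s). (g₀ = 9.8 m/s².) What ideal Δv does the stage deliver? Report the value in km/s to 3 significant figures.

Δv ≈ 4.13 km/s

Stage wet mass = m₀ − payload = 240,600 − 13,900 = 226,700 kg.
Stage dry mass = ε × stage wet mass = 0.139 × 226,700 = 31,511.3 kg.
Burnout mass m_f = stage dry + payload = 31,511.3 + 13,900 = 45,411.3 kg.
v_e = Isp · g₀ = 253 × 9.8 = 2479.4 m/s.
Δv = v_e · ln(240,600/45,411.3) = 2479.4 × ln(5.298) = 2479.4 × 1.6674 ≈ 4134 m/s.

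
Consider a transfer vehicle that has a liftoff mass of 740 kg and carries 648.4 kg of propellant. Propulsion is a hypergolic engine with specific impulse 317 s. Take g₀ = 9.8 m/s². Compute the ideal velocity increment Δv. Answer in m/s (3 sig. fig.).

Δv ≈ 6490 m/s

v_e = Isp · g₀ = 317 × 9.8 = 3106.6 m/s.
m_f = m₀ − m_prop = 740 − 648.4 = 91.6 kg.
Rocket equation: Δv = v_e · ln(m₀/m_f) = 3106.6 × ln(8.079) = 3106.6 × 2.0892 ≈ 6490.4 m/s.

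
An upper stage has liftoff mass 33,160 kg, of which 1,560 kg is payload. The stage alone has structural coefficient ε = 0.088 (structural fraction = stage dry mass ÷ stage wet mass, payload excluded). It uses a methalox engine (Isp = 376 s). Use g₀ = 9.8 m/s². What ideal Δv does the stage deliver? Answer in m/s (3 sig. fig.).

Stage wet mass = m₀ − payload = 33,160 − 1,560 = 31,600 kg.
Stage dry mass = ε × stage wet mass = 0.088 × 31,600 = 2,780.8 kg.
Burnout mass m_f = stage dry + payload = 2,780.8 + 1,560 = 4,340.8 kg.
v_e = Isp · g₀ = 376 × 9.8 = 3684.8 m/s.
Δv = v_e · ln(33,160/4,340.8) = 3684.8 × ln(7.639) = 3684.8 × 2.0333 ≈ 7492 m/s.

Δv ≈ 7490 m/s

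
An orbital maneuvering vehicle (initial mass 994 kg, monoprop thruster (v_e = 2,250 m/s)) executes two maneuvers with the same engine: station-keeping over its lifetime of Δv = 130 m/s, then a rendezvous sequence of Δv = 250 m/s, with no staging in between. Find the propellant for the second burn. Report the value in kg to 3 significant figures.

After the first burn: m = 994 × exp(−130/2250.0) = 994 × 0.94386 = 938.197 kg.
After the second burn: m = 938.197 × exp(−250/2250.0) = 938.197 × 0.89484 = 839.536 kg.
Second-burn propellant = 938.197 − 839.536 = 98.661 kg.

propellant for the second burn ≈ 98.7 kg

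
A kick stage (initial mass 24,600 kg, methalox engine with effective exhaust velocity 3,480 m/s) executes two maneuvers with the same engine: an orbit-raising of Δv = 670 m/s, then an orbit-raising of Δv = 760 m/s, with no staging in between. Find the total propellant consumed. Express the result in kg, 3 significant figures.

After the first burn: m = 24600 × exp(−670/3480.0) = 24600 × 0.82487 = 20,291.8 kg.
After the second burn: m = 20,291.8 × exp(−760/3480.0) = 20,291.8 × 0.80381 = 16,310.8 kg.
Total propellant = m₀ − m_final = 24600 − 16,310.8 = 8,289.2 kg.

total propellant consumed ≈ 8290 kg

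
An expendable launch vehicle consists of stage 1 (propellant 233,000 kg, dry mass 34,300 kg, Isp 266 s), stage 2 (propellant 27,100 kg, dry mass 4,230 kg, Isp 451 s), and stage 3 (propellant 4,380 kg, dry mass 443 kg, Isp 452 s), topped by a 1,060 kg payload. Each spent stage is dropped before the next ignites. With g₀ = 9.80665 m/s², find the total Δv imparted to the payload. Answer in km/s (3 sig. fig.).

Ignition mass of stage 1 = 233,000+34,300 + 27,100+4,230 + 4,380+443 + 1,060 = 304,513 kg.
Stage 1: m₀ = 304,513 kg, m_f = 304,513 − 233,000 = 71,513 kg; Δv = 266×9.80665×ln(4.258) = 2608.6×1.4488 ≈ 3779 m/s.
Stage 2: m₀ = 37,213 kg, m_f = 37,213 − 27,100 = 10,113 kg; Δv = 451×9.80665×ln(3.68) = 4422.8×1.3028 ≈ 5762 m/s.
Stage 3: m₀ = 5,883 kg, m_f = 5,883 − 4,380 = 1,503 kg; Δv = 452×9.80665×ln(3.914) = 4432.6×1.3646 ≈ 6049 m/s.
Total Δv = 3779 + 5762 + 6049 = 15590 m/s.

Δv ≈ 15.6 km/s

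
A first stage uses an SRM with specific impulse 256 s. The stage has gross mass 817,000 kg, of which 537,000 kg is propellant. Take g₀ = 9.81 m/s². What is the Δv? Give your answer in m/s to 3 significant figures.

v_e = Isp · g₀ = 256 × 9.81 = 2511.4 m/s.
m_f = m₀ − m_prop = 817,000 − 537,000 = 280,000 kg.
Δv = v_e · ln(m₀/m_f) = 2511.4 × ln(2.918) = 2511.4 × 1.0708 ≈ 2689.3 m/s.

Δv ≈ 2690 m/s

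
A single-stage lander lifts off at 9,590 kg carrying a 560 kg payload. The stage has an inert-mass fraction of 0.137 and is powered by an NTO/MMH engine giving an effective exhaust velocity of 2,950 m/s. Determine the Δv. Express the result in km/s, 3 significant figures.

Δv ≈ 4.94 km/s

Stage wet mass = m₀ − payload = 9,590 − 560 = 9,030 kg.
Stage dry mass = ε × stage wet mass = 0.137 × 9,030 = 1,237.11 kg.
Burnout mass m_f = stage dry + payload = 1,237.11 + 560 = 1,797.11 kg.
From the ideal rocket equation, Δv = v_e · ln(9,590/1,797.11) = 2950.0 × ln(5.336) = 2950.0 × 1.6745 ≈ 4940 m/s.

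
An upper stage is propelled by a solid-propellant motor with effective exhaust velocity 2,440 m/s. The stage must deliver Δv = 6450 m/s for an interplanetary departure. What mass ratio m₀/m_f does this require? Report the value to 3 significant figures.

m₀/m_f = exp(Δv / v_e) = exp(6450 / 2440.0) = exp(2.6434) = 14.0615.

mass ratio ≈ 14.1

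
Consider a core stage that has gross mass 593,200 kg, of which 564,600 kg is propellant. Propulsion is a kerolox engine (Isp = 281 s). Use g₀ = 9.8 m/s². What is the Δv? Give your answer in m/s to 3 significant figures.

Δv ≈ 8350 m/s

v_e = Isp · g₀ = 281 × 9.8 = 2753.8 m/s.
m_f = m₀ − m_prop = 593,200 − 564,600 = 28,600 kg.
By the Tsiolkovsky rocket equation, Δv = v_e · ln(m₀/m_f) = 2753.8 × ln(20.74) = 2753.8 × 3.0321 ≈ 8349.9 m/s.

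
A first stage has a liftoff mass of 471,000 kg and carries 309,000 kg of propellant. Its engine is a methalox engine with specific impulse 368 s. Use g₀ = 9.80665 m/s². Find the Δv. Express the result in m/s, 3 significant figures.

v_e = Isp · g₀ = 368 × 9.80665 = 3608.8 m/s.
m_f = m₀ − m_prop = 471,000 − 309,000 = 162,000 kg.
From the ideal rocket equation, Δv = v_e · ln(m₀/m_f) = 3608.8 × ln(2.907) = 3608.8 × 1.0673 ≈ 3851.6 m/s.

Δv ≈ 3850 m/s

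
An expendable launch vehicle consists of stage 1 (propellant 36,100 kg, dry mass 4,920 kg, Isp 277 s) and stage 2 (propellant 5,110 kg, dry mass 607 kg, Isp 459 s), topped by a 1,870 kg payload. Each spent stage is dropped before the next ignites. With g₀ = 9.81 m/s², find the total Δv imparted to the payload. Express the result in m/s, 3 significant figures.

Ignition mass of stage 1 = 36,100+4,920 + 5,110+607 + 1,870 = 48,607 kg.
Stage 1: m₀ = 48,607 kg, m_f = 48,607 − 36,100 = 12,507 kg; Δv = 277×9.81×ln(3.886) = 2717.4×1.3575 ≈ 3689 m/s.
Stage 2: m₀ = 7,587 kg, m_f = 7,587 − 5,110 = 2,477 kg; Δv = 459×9.81×ln(3.063) = 4502.8×1.1194 ≈ 5040 m/s.
Total Δv = 3689 + 5040 = 8729 m/s.

Δv ≈ 8730 m/s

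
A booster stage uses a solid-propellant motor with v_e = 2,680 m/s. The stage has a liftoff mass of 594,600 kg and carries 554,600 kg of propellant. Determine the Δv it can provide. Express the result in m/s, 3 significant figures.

Δv ≈ 7230 m/s

m_f = m₀ − m_prop = 594,600 − 554,600 = 40,000 kg.
From the ideal rocket equation, Δv = v_e · ln(m₀/m_f) = 2680.0 × ln(14.87) = 2680.0 × 2.6990 ≈ 7233.3 m/s.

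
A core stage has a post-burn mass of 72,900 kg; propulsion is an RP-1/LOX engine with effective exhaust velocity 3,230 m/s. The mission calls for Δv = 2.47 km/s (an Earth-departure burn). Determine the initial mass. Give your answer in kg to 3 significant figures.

initial mass ≈ 157000 kg

Using Δv = v_e ln(m₀/m_f): m₀/m_f = exp(Δv / v_e) = exp(2470 / 3230.0) = exp(0.7647) = 2.1484.
m₀ = m_f × 2.1484 = 72,900 × 2.1484 = 156,618 kg.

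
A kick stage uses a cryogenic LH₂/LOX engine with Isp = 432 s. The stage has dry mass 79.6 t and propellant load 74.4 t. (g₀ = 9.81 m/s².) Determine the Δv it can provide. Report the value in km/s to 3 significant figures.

v_e = Isp · g₀ = 432 × 9.81 = 4237.9 m/s.
m₀ = m_dry + m_prop = 79.6 + 74.4 = 154 t.
By the Tsiolkovsky rocket equation, Δv = v_e · ln(m₀/m_f) = 4237.9 × ln(1.935) = 4237.9 × 0.6599 ≈ 2796.8 m/s.

Δv ≈ 2.80 km/s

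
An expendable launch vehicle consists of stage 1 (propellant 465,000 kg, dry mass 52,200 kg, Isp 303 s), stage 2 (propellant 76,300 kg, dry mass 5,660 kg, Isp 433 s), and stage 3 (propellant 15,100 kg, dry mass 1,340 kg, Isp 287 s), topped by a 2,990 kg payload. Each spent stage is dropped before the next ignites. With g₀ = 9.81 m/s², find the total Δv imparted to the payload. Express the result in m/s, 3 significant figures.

Δv ≈ 14300 m/s

Ignition mass of stage 1 = 465,000+52,200 + 76,300+5,660 + 15,100+1,340 + 2,990 = 618,590 kg.
Stage 1: m₀ = 618,590 kg, m_f = 618,590 − 465,000 = 153,590 kg; Δv = 303×9.81×ln(4.028) = 2972.4×1.3932 ≈ 4141 m/s.
Stage 2: m₀ = 101,390 kg, m_f = 101,390 − 76,300 = 25,090 kg; Δv = 433×9.81×ln(4.041) = 4247.7×1.3965 ≈ 5932 m/s.
Stage 3: m₀ = 19,430 kg, m_f = 19,430 − 15,100 = 4,330 kg; Δv = 287×9.81×ln(4.487) = 2815.5×1.5013 ≈ 4227 m/s.
Total Δv = 4141 + 5932 + 4227 = 14300 m/s.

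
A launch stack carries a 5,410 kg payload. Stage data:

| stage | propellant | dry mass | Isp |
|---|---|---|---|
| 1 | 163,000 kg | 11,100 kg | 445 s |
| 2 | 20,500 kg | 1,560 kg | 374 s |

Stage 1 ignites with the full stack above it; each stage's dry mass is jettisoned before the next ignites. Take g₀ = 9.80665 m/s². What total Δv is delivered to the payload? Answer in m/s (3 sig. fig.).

Ignition mass of stage 1 = 163,000+11,100 + 20,500+1,560 + 5,410 = 201,570 kg.
Stage 1: m₀ = 201,570 kg, m_f = 201,570 − 163,000 = 38,570 kg; Δv = 445×9.80665×ln(5.226) = 4364.0×1.6537 ≈ 7217 m/s.
Stage 2: m₀ = 27,470 kg, m_f = 27,470 − 20,500 = 6,970 kg; Δv = 374×9.80665×ln(3.941) = 3667.7×1.3715 ≈ 5030 m/s.
Total Δv = 7217 + 5030 = 12247 m/s.

Δv ≈ 12200 m/s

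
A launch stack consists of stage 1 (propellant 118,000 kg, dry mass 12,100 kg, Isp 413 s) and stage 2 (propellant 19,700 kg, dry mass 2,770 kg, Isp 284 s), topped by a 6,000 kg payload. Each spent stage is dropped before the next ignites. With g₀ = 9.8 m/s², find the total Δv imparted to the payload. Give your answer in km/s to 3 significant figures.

Ignition mass of stage 1 = 118,000+12,100 + 19,700+2,770 + 6,000 = 158,570 kg.
Stage 1: m₀ = 158,570 kg, m_f = 158,570 − 118,000 = 40,570 kg; Δv = 413×9.8×ln(3.909) = 4047.4×1.3632 ≈ 5517 m/s.
Stage 2: m₀ = 28,470 kg, m_f = 28,470 − 19,700 = 8,770 kg; Δv = 284×9.8×ln(3.246) = 2783.2×1.1775 ≈ 3277 m/s.
Total Δv = 5517 + 3277 = 8794 m/s.

Δv ≈ 8.79 km/s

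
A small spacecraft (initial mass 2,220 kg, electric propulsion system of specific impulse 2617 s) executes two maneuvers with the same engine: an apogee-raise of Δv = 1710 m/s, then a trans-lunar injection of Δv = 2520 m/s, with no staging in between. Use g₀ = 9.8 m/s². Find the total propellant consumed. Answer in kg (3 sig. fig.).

total propellant consumed ≈ 338 kg

v_e = Isp · g₀ = 2617 × 9.8 = 25646.6 m/s.
After the first burn: m = 2220 × exp(−1710/25646.6) = 2220 × 0.93550 = 2,076.81 kg.
After the second burn: m = 2,076.81 × exp(−2520/25646.6) = 2,076.81 × 0.90641 = 1,882.44 kg.
Total propellant = m₀ − m_final = 2220 − 1,882.44 = 337.56 kg.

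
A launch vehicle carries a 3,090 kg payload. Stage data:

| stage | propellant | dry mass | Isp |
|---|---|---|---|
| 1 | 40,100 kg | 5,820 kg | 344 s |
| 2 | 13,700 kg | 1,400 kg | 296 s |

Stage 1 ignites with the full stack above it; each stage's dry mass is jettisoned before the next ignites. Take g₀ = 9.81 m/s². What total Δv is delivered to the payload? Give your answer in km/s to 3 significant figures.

Ignition mass of stage 1 = 40,100+5,820 + 13,700+1,400 + 3,090 = 64,110 kg.
Stage 1: m₀ = 64,110 kg, m_f = 64,110 − 40,100 = 24,010 kg; Δv = 344×9.81×ln(2.67) = 3374.6×0.9821 ≈ 3314 m/s.
Stage 2: m₀ = 18,190 kg, m_f = 18,190 − 13,700 = 4,490 kg; Δv = 296×9.81×ln(4.051) = 2903.8×1.3990 ≈ 4062 m/s.
Total Δv = 3314 + 4062 = 7376 m/s.

Δv ≈ 7.38 km/s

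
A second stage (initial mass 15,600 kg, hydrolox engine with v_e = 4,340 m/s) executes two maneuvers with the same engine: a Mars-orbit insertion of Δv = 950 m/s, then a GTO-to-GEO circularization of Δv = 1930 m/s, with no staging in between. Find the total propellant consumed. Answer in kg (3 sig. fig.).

After the first burn: m = 15600 × exp(−950/4340.0) = 15600 × 0.80341 = 12,533.2 kg.
After the second burn: m = 12,533.2 × exp(−1930/4340.0) = 12,533.2 × 0.64102 = 8,034.03 kg.
Total propellant = m₀ − m_final = 15600 − 8,034.03 = 7,565.97 kg.

total propellant consumed ≈ 7570 kg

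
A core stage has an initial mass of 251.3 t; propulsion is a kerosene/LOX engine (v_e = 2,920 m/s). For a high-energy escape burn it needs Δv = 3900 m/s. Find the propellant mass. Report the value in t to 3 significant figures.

Rocket equation: m₀/m_f = exp(Δv / v_e) = exp(3900 / 2920.0) = exp(1.3356) = 3.8023.
m_f = 251.3 / 3.8023 = 66.0916 t, so propellant = m₀ − m_f = 251.3 − 66.0916 = 185.2084 t.

propellant mass ≈ 185 t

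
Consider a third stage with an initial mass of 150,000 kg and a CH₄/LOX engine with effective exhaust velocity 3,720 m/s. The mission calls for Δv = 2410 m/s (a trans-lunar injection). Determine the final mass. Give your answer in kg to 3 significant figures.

From the ideal rocket equation, m₀/m_f = exp(Δv / v_e) = exp(2410 / 3720.0) = exp(0.6478) = 1.9114.
m_f = m₀ / 1.9114 = 150,000 / 1.9114 = 78,476.5 kg.

final mass ≈ 78500 kg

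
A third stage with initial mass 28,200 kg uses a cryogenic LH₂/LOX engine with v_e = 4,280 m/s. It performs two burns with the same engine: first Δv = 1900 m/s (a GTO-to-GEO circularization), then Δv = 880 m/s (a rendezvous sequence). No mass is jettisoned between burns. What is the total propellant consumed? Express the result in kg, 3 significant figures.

After the first burn: m = 28200 × exp(−1900/4280.0) = 28200 × 0.64151 = 18,090.6 kg.
After the second burn: m = 18,090.6 × exp(−880/4280.0) = 18,090.6 × 0.81415 = 14,728.5 kg.
Total propellant = m₀ − m_final = 28200 − 14,728.5 = 13,471.5 kg.

total propellant consumed ≈ 13500 kg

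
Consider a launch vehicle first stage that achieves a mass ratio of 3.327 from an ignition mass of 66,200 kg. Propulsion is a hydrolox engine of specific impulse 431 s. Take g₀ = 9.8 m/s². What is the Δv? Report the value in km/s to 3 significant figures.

Δv ≈ 5.08 km/s

v_e = Isp · g₀ = 431 × 9.8 = 4223.8 m/s.
Using Δv = v_e ln(m₀/m_f): Δv = v_e · ln(3.327) = 4223.8 × 1.2021 ≈ 5077.3 m/s.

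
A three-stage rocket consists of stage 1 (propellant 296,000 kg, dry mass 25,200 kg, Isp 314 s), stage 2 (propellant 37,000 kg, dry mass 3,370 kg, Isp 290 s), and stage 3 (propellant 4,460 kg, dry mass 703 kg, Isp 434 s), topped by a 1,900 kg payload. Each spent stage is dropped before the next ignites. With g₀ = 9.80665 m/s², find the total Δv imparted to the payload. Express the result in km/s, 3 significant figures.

Δv ≈ 13.6 km/s

Ignition mass of stage 1 = 296,000+25,200 + 37,000+3,370 + 4,460+703 + 1,900 = 368,633 kg.
Stage 1: m₀ = 368,633 kg, m_f = 368,633 − 296,000 = 72,633 kg; Δv = 314×9.80665×ln(5.075) = 3079.3×1.6244 ≈ 5002 m/s.
Stage 2: m₀ = 47,433 kg, m_f = 47,433 − 37,000 = 10,433 kg; Δv = 290×9.80665×ln(4.546) = 2843.9×1.5143 ≈ 4307 m/s.
Stage 3: m₀ = 7,063 kg, m_f = 7,063 − 4,460 = 2,603 kg; Δv = 434×9.80665×ln(2.713) = 4256.1×0.9982 ≈ 4248 m/s.
Total Δv = 5002 + 4307 + 4248 = 13557 m/s.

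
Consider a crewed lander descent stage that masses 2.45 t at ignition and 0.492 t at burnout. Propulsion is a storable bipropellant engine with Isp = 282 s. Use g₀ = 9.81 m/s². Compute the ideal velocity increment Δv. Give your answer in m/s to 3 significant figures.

v_e = Isp · g₀ = 282 × 9.81 = 2766.4 m/s.
Δv = v_e · ln(m₀/m_f) = 2766.4 × ln(4.98) = 2766.4 × 1.6054 ≈ 4441.1 m/s.

Δv ≈ 4440 m/s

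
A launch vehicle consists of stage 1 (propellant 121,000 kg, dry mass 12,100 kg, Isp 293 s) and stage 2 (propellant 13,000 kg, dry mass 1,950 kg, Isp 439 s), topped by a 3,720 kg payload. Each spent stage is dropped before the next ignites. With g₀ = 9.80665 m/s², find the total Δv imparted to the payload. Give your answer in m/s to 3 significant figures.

Δv ≈ 9720 m/s

Ignition mass of stage 1 = 121,000+12,100 + 13,000+1,950 + 3,720 = 151,770 kg.
Stage 1: m₀ = 151,770 kg, m_f = 151,770 − 121,000 = 30,770 kg; Δv = 293×9.80665×ln(4.932) = 2873.3×1.5958 ≈ 4585 m/s.
Stage 2: m₀ = 18,670 kg, m_f = 18,670 − 13,000 = 5,670 kg; Δv = 439×9.80665×ln(3.293) = 4305.1×1.1917 ≈ 5131 m/s.
Total Δv = 4585 + 5131 = 9716 m/s.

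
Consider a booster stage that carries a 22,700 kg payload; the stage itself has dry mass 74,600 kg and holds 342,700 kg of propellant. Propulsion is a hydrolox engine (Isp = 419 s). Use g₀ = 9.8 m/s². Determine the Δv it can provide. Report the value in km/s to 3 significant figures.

v_e = Isp · g₀ = 419 × 9.8 = 4106.2 m/s.
m₀ = payload + dry + propellant = 22,700 + 74,600 + 342,700 = 440,000 kg.
m_f = payload + dry = 22,700 + 74,600 = 97,300 kg.
Δv = v_e · ln(m₀/m_f) = 4106.2 × ln(4.522) = 4106.2 × 1.5090 ≈ 6196.2 m/s.

Δv ≈ 6.20 km/s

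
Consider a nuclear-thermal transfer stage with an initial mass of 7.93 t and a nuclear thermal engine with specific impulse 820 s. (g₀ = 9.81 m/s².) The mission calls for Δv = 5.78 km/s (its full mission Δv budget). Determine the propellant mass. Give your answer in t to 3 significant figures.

v_e = Isp · g₀ = 820 × 9.81 = 8044.2 m/s.
m₀/m_f = exp(Δv / v_e) = exp(5780 / 8044.2) = exp(0.7185) = 2.0514.
m_f = 7.93 / 2.0514 = 3.86565 t, so propellant = m₀ − m_f = 7.93 − 3.86565 = 4.06435 t.

propellant mass ≈ 4.06 t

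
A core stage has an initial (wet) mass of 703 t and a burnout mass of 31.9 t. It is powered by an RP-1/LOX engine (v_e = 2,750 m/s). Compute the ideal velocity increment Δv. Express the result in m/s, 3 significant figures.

Δv ≈ 8510 m/s

Δv = v_e · ln(m₀/m_f) = 2750.0 × ln(22.04) = 2750.0 × 3.0928 ≈ 8505.1 m/s.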